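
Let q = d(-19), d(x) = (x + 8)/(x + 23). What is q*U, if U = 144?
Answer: -396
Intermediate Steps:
d(x) = (8 + x)/(23 + x)
q = -11/4 (q = (8 - 19)/(23 - 19) = -11/4 ≈ -2.7500)
q*U = -11/4*144 = -396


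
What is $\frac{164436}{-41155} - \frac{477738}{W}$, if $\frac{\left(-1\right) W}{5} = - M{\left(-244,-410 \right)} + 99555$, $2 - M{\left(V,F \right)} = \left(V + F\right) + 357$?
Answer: $- \frac{6194499069}{2042440340} \approx -3.0329$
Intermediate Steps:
$M{\left(V,F \right)} = -355 - F - V$ ($M{\left(V,F \right)} = 2 - \left(\left(V + F\right) + 357\right) = 2 - \left(\left(F + V\right) + 357\right) = 2 - \left(357 + F + V\right) = -355 - F - V$)
$W = -496280$ ($W = - 5 \left(- (-355 - -410 - -244) + 99555\right) = - 5 \left(- (-355 + 410 + 244) + 99555\right) = - 5 \left(\left(-1\right) 299 + 99555\right) = - 5 \left(-299 + 99555\right) = \left(-5\right) 99256 = -496280$)
$\frac{164436}{-41155} - \frac{477738}{W} = \frac{164436}{-41155} - \frac{477738}{-496280} = 164436 \left(- \frac{1}{41155}\right) - - \frac{238869}{248140} = - \frac{164436}{41155} + \frac{238869}{248140} = - \frac{6194499069}{2042440340}$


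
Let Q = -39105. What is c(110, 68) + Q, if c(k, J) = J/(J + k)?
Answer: -3480311/89 ≈ -39105.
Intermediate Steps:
c(110, 68) + Q = 68/(68 + 110) - 39105 = 68/178 - 39105 = 68*(1/178) - 39105 = 34/89 - 39105 = -3480311/89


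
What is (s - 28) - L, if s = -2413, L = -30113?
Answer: 27672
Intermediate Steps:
(s - 28) - L = (-2413 - 28) - 1*(-30113) = -2441 + 30113 = 27672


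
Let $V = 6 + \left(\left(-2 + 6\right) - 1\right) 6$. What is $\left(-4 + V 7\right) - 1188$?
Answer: $-1024$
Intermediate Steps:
$V = 24$ ($V = 6 + \left(4 - 1\right) 6 = 6 + 3 \cdot 6 = 6 + 18 = 24$)
$\left(-4 + V 7\right) - 1188 = \left(-4 + 24 \cdot 7\right) - 1188 = \left(-4 + 168\right) - 1188 = 164 - 1188 = -1024$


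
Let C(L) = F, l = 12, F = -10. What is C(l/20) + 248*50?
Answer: 12390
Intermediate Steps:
C(L) = -10
C(l/20) + 248*50 = -10 + 248*50 = -10 + 12400 = 12390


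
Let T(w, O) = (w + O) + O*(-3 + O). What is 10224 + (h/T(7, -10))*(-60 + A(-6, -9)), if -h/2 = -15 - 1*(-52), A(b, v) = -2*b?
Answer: 1302000/127 ≈ 10252.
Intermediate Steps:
T(w, O) = O + w + O*(-3 + O) (T(w, O) = (O + w) + O*(-3 + O) = O + w + O*(-3 + O))
h = -74 (h = -2*(-15 - 1*(-52)) = -2*(-15 + 52) = -2*37 = -74)
10224 + (h/T(7, -10))*(-60 + A(-6, -9)) = 10224 + (-74/(7 + (-10)**2 - 2*(-10)))*(-60 - 2*(-6)) = 10224 + (-74/(7 + 100 + 20))*(-60 + 12) = 10224 - 74/127*(-48) = 10224 + 3552/127 = 1302000/127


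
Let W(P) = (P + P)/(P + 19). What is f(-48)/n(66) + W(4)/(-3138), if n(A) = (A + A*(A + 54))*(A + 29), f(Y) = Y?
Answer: -794476/4563020715 ≈ -0.00017411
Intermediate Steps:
W(P) = 2*P/(19 + P) (W(P) = (2*P)/(19 + P) = 2*P/(19 + P))
n(A) = (29 + A)*(A + A*(54 + A)) (n(A) = (A + A*(54 + A))*(29 + A) = (29 + A)*(A + A*(54 + A)))
f(-48)/n(66) + W(4)/(-3138) = -48*1/(66*(1595 + 66**2 + 84*66)) + (2*4/(19 + 4))/(-3138) = -48*1/(66*(1595 + 4356 + 5544)) + (2*4/23)*(-1/3138) = -48/(66*11495) + (2*4*(1/23))*(-1/3138) = -48/758670 + (8/23)*(-1/3138) = -48*1/758670 - 4/36087 = -8/126445 - 4/36087 = -794476/4563020715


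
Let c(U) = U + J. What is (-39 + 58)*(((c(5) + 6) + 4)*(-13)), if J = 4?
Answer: -4693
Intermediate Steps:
c(U) = 4 + U (c(U) = U + 4 = 4 + U)
(-39 + 58)*(((c(5) + 6) + 4)*(-13)) = (-39 + 58)*((((4 + 5) + 6) + 4)*(-13)) = 19*(((9 + 6) + 4)*(-13)) = 19*((15 + 4)*(-13)) = 19*(19*(-13)) = 19*(-247) = -4693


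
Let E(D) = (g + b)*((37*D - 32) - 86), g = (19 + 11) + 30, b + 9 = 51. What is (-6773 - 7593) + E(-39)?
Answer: -173588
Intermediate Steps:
b = 42 (b = -9 + 51 = 42)
g = 60 (g = 30 + 30 = 60)
E(D) = -12036 + 3774*D (E(D) = (60 + 42)*((37*D - 32) - 86) = 102*((-32 + 37*D) - 86) = 102*(-118 + 37*D) = -12036 + 3774*D)
(-6773 - 7593) + E(-39) = (-6773 - 7593) + (-12036 + 3774*(-39)) = -14366 + (-12036 - 147186) = -14366 - 159222 = -173588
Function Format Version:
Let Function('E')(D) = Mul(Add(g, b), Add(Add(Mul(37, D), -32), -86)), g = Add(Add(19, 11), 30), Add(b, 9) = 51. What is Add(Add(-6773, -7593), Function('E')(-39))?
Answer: -173588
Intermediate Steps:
b = 42 (b = Add(-9, 51) = 42)
g = 60 (g = Add(30, 30) = 60)
Function('E')(D) = Add(-12036, Mul(3774, D)) (Function('E')(D) = Mul(Add(60, 42), Add(Add(Mul(37, D), -32), -86)) = Mul(102, Add(Add(-32, Mul(37, D)), -86)) = Mul(102, Add(-118, Mul(37, D))) = Add(-12036, Mul(3774, D)))
Add(Add(-6773, -7593), Function('E')(-39)) = Add(Add(-6773, -7593), Add(-12036, Mul(3774, -39))) = Add(-14366, Add(-12036, -147186)) = Add(-14366, -159222) = -173588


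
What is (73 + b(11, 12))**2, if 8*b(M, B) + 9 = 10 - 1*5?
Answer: 21025/4 ≈ 5256.3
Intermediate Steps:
b(M, B) = -1/2 (b(M, B) = -9/8 + (10 - 1*5)/8 = -9/8 + (10 - 5)/8 = -9/8 + (1/8)*5 = -9/8 + 5/8 = -1/2)
(73 + b(11, 12))**2 = (73 - 1/2)**2 = (145/2)**2 = 21025/4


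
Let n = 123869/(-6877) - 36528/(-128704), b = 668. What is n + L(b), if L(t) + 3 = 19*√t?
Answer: -1146657809/55318588 + 38*√167 ≈ 470.34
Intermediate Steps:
n = -980702045/55318588 (n = 123869*(-1/6877) - 36528*(-1/128704) = -123869/6877 + 2283/8044 = -980702045/55318588 ≈ -17.728)
L(t) = -3 + 19*√t
n + L(b) = -980702045/55318588 + (-3 + 19*√668) = -980702045/55318588 + (-3 + 19*(2*√167)) = -980702045/55318588 + (-3 + 38*√167) = -1146657809/55318588 + 38*√167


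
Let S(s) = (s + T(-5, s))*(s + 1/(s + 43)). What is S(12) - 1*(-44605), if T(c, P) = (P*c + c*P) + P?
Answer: 2389819/55 ≈ 43451.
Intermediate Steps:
T(c, P) = P + 2*P*c (T(c, P) = (P*c + P*c) + P = 2*P*c + P = P + 2*P*c)
S(s) = -8*s*(s + 1/(43 + s)) (S(s) = (s + s*(1 + 2*(-5)))*(s + 1/(s + 43)) = (s + s*(1 - 10))*(s + 1/(43 + s)) = (s + s*(-9))*(s + 1/(43 + s)) = (s - 9*s)*(s + 1/(43 + s)) = (-8*s)*(s + 1/(43 + s)) = -8*s*(s + 1/(43 + s)))
S(12) - 1*(-44605) = 8*12*(-1 - 1*12² - 43*12)/(43 + 12) - 1*(-44605) = 8*12*(-1 - 1*144 - 516)/55 + 44605 = 8*12*(1/55)*(-1 - 144 - 516) + 44605 = 8*12*(1/55)*(-661) + 44605 = -63456/55 + 44605 = 2389819/55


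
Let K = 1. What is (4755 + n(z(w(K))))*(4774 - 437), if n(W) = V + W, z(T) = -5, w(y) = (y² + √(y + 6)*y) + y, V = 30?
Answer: 20730860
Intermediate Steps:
w(y) = y + y² + y*√(6 + y) (w(y) = (y² + √(6 + y)*y) + y = (y² + y*√(6 + y)) + y = y + y² + y*√(6 + y))
n(W) = 30 + W
(4755 + n(z(w(K))))*(4774 - 437) = (4755 + (30 - 5))*(4774 - 437) = (4755 + 25)*4337 = 4780*4337 = 20730860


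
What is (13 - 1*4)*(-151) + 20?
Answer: -1339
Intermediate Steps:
(13 - 1*4)*(-151) + 20 = (13 - 4)*(-151) + 20 = 9*(-151) + 20 = -1359 + 20 = -1339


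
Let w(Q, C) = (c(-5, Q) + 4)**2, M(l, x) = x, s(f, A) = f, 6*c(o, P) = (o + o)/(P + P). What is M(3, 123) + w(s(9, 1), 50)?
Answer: 403189/2916 ≈ 138.27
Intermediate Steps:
c(o, P) = o/(6*P) (c(o, P) = ((o + o)/(P + P))/6 = ((2*o)/((2*P)))/6 = ((2*o)*(1/(2*P)))/6 = (o/P)/6 = o/(6*P))
w(Q, C) = (4 - 5/(6*Q))**2 (w(Q, C) = ((1/6)*(-5)/Q + 4)**2 = (-5/(6*Q) + 4)**2 = (4 - 5/(6*Q))**2)
M(3, 123) + w(s(9, 1), 50) = 123 + (1/36)*(-5 + 24*9)**2/9**2 = 123 + (1/36)*(1/81)*(-5 + 216)**2 = 123 + (1/36)*(1/81)*211**2 = 123 + (1/36)*(1/81)*44521 = 123 + 44521/2916 = 403189/2916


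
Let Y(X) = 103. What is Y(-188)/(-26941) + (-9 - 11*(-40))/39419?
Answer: 7551414/1061987279 ≈ 0.0071106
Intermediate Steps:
Y(-188)/(-26941) + (-9 - 11*(-40))/39419 = 103/(-26941) + (-9 - 11*(-40))/39419 = 103*(-1/26941) + (-9 + 440)*(1/39419) = -103/26941 + 431*(1/39419) = -103/26941 + 431/39419 = 7551414/1061987279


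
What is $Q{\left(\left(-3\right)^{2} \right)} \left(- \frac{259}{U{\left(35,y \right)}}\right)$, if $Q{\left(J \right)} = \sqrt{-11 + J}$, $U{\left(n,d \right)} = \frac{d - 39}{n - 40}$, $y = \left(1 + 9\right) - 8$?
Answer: $- 35 i \sqrt{2} \approx - 49.497 i$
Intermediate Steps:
$y = 2$ ($y = 10 - 8 = 2$)
$U{\left(n,d \right)} = \frac{-39 + d}{-40 + n}$
$Q{\left(\left(-3\right)^{2} \right)} \left(- \frac{259}{U{\left(35,y \right)}}\right) = \sqrt{-11 + \left(-3\right)^{2}} \left(- \frac{259}{\frac{1}{-40 + 35} \left(-39 + 2\right)}\right) = \sqrt{-11 + 9} \left(- \frac{259}{\frac{1}{-5} \left(-37\right)}\right) = \sqrt{-2} \left(- \frac{259}{\left(- \frac{1}{5}\right) \left(-37\right)}\right) = i \sqrt{2} \left(- \frac{259}{\frac{37}{5}}\right) = i \sqrt{2} \left(\left(-259\right) \frac{5}{37}\right) = i \sqrt{2} \left(-35\right) = - 35 i \sqrt{2}$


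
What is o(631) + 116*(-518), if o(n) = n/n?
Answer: -60087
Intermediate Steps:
o(n) = 1
o(631) + 116*(-518) = 1 + 116*(-518) = 1 - 60088 = -60087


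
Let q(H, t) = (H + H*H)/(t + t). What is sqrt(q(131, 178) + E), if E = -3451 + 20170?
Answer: sqrt(132815946)/89 ≈ 129.49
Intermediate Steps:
E = 16719
q(H, t) = (H + H**2)/(2*t) (q(H, t) = (H + H**2)/((2*t)) = (H + H**2)*(1/(2*t)) = (H + H**2)/(2*t))
sqrt(q(131, 178) + E) = sqrt((1/2)*131*(1 + 131)/178 + 16719) = sqrt((1/2)*131*(1/178)*132 + 16719) = sqrt(4323/89 + 16719) = sqrt(1492314/89) = sqrt(132815946)/89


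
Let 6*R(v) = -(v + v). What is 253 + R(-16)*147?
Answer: 1037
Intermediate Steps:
R(v) = -v/3 (R(v) = (-(v + v))/6 = (-2*v)/6 = -v/3)
253 + R(-16)*147 = 253 - 1/3*(-16)*147 = 253 + (16/3)*147 = 253 + 784 = 1037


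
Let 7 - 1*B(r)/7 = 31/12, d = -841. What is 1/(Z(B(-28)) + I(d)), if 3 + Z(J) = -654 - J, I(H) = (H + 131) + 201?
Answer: -12/14363 ≈ -0.00083548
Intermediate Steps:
B(r) = 371/12 (B(r) = 49 - 217/12 = 371/12)
I(H) = 332 + H (I(H) = (131 + H) + 201 = 332 + H)
Z(J) = -657 - J (Z(J) = -3 + (-654 - J) = -657 - J)
1/(Z(B(-28)) + I(d)) = 1/((-657 - 1*371/12) + (332 - 841)) = 1/((-657 - 371/12) - 509) = 1/(-8255/12 - 509) = 1/(-14363/12) = -12/14363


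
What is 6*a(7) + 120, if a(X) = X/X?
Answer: 126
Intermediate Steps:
a(X) = 1
6*a(7) + 120 = 6*1 + 120 = 6 + 120 = 126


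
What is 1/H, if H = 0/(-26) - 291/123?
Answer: -41/97 ≈ -0.42268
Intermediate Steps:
H = -97/41 (H = 0*(-1/26) - 291*1/123 = 0 - 97/41 = -97/41 ≈ -2.3659)
1/H = 1/(-97/41) = -41/97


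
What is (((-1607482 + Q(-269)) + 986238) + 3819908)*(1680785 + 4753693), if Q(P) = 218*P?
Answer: 20204402478516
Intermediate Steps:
(((-1607482 + Q(-269)) + 986238) + 3819908)*(1680785 + 4753693) = (((-1607482 + 218*(-269)) + 986238) + 3819908)*(1680785 + 4753693) = (((-1607482 - 58642) + 986238) + 3819908)*6434478 = ((-1666124 + 986238) + 3819908)*6434478 = (-679886 + 3819908)*6434478 = 3140022*6434478 = 20204402478516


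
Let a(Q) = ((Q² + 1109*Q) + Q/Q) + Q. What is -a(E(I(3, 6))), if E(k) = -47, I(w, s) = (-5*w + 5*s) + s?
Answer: 49960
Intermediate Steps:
I(w, s) = -5*w + 6*s
a(Q) = 1 + Q² + 1110*Q (a(Q) = ((Q² + 1109*Q) + 1) + Q = (1 + Q² + 1109*Q) + Q = 1 + Q² + 1110*Q)
-a(E(I(3, 6))) = -(1 + (-47)² + 1110*(-47)) = -(1 + 2209 - 52170) = -1*(-49960) = 49960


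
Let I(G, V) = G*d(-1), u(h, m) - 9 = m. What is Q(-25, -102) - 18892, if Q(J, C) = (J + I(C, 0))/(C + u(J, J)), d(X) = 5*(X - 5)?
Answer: -2232291/118 ≈ -18918.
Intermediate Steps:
d(X) = -25 + 5*X (d(X) = 5*(-5 + X) = -25 + 5*X)
u(h, m) = 9 + m
I(G, V) = -30*G (I(G, V) = G*(-25 + 5*(-1)) = G*(-25 - 5) = G*(-30) = -30*G)
Q(J, C) = (J - 30*C)/(9 + C + J) (Q(J, C) = (J - 30*C)/(C + (9 + J)) = (J - 30*C)/(9 + C + J))
Q(-25, -102) - 18892 = (-25 - 30*(-102))/(9 - 102 - 25) - 18892 = (-25 + 3060)/(-118) - 18892 = -1/118*3035 - 18892 = -3035/118 - 18892 = -2232291/118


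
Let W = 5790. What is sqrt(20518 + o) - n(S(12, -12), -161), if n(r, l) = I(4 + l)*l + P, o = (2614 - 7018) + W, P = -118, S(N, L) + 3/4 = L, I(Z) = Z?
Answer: -25011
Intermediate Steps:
S(N, L) = -3/4 + L
o = 1386 (o = (2614 - 7018) + 5790 = -4404 + 5790 = 1386)
n(r, l) = -118 + l*(4 + l) (n(r, l) = (4 + l)*l - 118 = l*(4 + l) - 118 = -118 + l*(4 + l))
sqrt(20518 + o) - n(S(12, -12), -161) = sqrt(20518 + 1386) - (-118 - 161*(4 - 161)) = sqrt(21904) - (-118 - 161*(-157)) = 148 - (-118 + 25277) = 148 - 1*25159 = 148 - 25159 = -25011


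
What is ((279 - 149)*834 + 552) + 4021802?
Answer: 4130774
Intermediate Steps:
((279 - 149)*834 + 552) + 4021802 = (130*834 + 552) + 4021802 = (108420 + 552) + 4021802 = 108972 + 4021802 = 4130774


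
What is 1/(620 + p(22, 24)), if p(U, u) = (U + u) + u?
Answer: 1/690 ≈ 0.0014493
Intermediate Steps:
p(U, u) = U + 2*u
1/(620 + p(22, 24)) = 1/(620 + (22 + 2*24)) = 1/(620 + (22 + 48)) = 1/(620 + 70) = 1/690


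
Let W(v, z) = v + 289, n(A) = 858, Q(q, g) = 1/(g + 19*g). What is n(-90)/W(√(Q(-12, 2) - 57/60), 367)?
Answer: 9918480/3340877 - 1716*I*√370/3340877 ≈ 2.9688 - 0.00988*I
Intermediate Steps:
Q(q, g) = 1/(20*g)
W(v, z) = 289 + v
n(-90)/W(√(Q(-12, 2) - 57/60), 367) = 858/(289 + √((1/20)/2 - 57/60)) = 858/(289 + √((1/20)*(½) - 57*1/60)) = 858/(289 + √(1/40 - 19/20)) = 858/(289 + √(-37/40)) = 858/(289 + I*√370/20)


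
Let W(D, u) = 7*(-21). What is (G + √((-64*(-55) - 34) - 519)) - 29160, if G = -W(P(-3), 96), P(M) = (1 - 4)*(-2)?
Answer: -29013 + √2967 ≈ -28959.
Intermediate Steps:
P(M) = 6 (P(M) = -3*(-2) = 6)
W(D, u) = -147
G = 147 (G = -1*(-147) = 147)
(G + √((-64*(-55) - 34) - 519)) - 29160 = (147 + √((-64*(-55) - 34) - 519)) - 29160 = (147 + √((3520 - 34) - 519)) - 29160 = (147 + √(3486 - 519)) - 29160 = (147 + √2967) - 29160 = -29013 + √2967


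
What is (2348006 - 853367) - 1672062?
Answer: -177423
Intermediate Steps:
(2348006 - 853367) - 1672062 = 1494639 - 1672062 = -177423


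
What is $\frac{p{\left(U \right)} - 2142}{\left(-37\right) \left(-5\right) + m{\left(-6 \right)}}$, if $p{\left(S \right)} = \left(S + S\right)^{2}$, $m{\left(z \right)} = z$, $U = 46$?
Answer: $\frac{6322}{179} \approx 35.318$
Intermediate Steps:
$p{\left(S \right)} = 4 S^{2}$ ($p{\left(S \right)} = \left(2 S\right)^{2} = 4 S^{2}$)
$\frac{p{\left(U \right)} - 2142}{\left(-37\right) \left(-5\right) + m{\left(-6 \right)}} = \frac{4 \cdot 46^{2} - 2142}{\left(-37\right) \left(-5\right) - 6} = \frac{4 \cdot 2116 - 2142}{185 - 6} = \frac{8464 - 2142}{179} = 6322 \cdot \frac{1}{179} = \frac{6322}{179}$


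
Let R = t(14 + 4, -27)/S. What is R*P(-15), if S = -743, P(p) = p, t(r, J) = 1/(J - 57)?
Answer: -5/20804 ≈ -0.00024034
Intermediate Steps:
t(r, J) = 1/(-57 + J)
R = 1/62412 (R = 1/(-57 - 27*(-743)) = -1/743/(-84) = -1/84*(-1/743) = 1/62412 ≈ 1.6023e-5)
R*P(-15) = (1/62412)*(-15) = -5/20804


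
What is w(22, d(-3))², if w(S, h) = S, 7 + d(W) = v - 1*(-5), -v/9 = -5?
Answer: 484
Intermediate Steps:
v = 45 (v = -9*(-5) = 45)
d(W) = 43 (d(W) = -7 + (45 - 1*(-5)) = -7 + (45 + 5) = -7 + 50 = 43)
w(22, d(-3))² = 22² = 484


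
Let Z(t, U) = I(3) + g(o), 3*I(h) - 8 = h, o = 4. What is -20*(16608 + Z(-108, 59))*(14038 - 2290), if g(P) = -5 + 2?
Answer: -3902372320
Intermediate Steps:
g(P) = -3
I(h) = 8/3 + h/3
Z(t, U) = ⅔ (Z(t, U) = (8/3 + (⅓)*3) - 3 = (8/3 + 1) - 3 = 11/3 - 3 = ⅔)
-20*(16608 + Z(-108, 59))*(14038 - 2290) = -20*(16608 + ⅔)*(14038 - 2290) = -996520*11748/3 = -20*195118616 = -3902372320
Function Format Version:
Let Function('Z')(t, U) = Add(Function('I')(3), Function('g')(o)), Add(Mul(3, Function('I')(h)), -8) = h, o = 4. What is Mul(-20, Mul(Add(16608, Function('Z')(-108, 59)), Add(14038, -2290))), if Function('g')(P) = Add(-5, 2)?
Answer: -3902372320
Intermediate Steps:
Function('g')(P) = -3
Function('I')(h) = Add(Rational(8, 3), Mul(Rational(1, 3), h))
Function('Z')(t, U) = Rational(2, 3) (Function('Z')(t, U) = Add(Add(Rational(8, 3), Mul(Rational(1, 3), 3)), -3) = Add(Add(Rational(8, 3), 1), -3) = Add(Rational(11, 3), -3) = Rational(2, 3))
Mul(-20, Mul(Add(16608, Function('Z')(-108, 59)), Add(14038, -2290))) = Mul(-20, Mul(Add(16608, Rational(2, 3)), Add(14038, -2290))) = Mul(-20, Mul(Rational(49826, 3), 11748)) = Mul(-20, 195118616) = -3902372320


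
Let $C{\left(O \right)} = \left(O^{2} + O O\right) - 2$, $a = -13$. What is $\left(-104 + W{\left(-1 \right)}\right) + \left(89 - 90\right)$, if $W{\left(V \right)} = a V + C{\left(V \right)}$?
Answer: $-92$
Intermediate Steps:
$C{\left(O \right)} = -2 + 2 O^{2}$ ($C{\left(O \right)} = \left(O^{2} + O^{2}\right) - 2 = 2 O^{2} - 2 = -2 + 2 O^{2}$)
$W{\left(V \right)} = -2 - 13 V + 2 V^{2}$ ($W{\left(V \right)} = - 13 V + \left(-2 + 2 V^{2}\right) = -2 - 13 V + 2 V^{2}$)
$\left(-104 + W{\left(-1 \right)}\right) + \left(89 - 90\right) = \left(-104 - \left(-11 - 2\right)\right) + \left(89 - 90\right) = \left(-104 + \left(-2 + 13 + 2 \cdot 1\right)\right) - 1 = \left(-104 + \left(-2 + 13 + 2\right)\right) - 1 = \left(-104 + 13\right) - 1 = -91 - 1 = -92$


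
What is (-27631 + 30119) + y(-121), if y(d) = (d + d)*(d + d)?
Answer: 61052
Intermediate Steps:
y(d) = 4*d**2 (y(d) = (2*d)*(2*d) = 4*d**2)
(-27631 + 30119) + y(-121) = (-27631 + 30119) + 4*(-121)**2 = 2488 + 4*14641 = 2488 + 58564 = 61052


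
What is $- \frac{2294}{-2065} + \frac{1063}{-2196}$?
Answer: $\frac{2842529}{4534740} \approx 0.62683$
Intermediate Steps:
$- \frac{2294}{-2065} + \frac{1063}{-2196} = \left(-2294\right) \left(- \frac{1}{2065}\right) + 1063 \left(- \frac{1}{2196}\right) = \frac{2294}{2065} - \frac{1063}{2196} = \frac{2842529}{4534740}$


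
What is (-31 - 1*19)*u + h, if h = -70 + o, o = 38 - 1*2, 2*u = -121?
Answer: 2991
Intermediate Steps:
u = -121/2 (u = (½)*(-121) = -121/2 ≈ -60.500)
o = 36 (o = 38 - 2 = 36)
h = -34 (h = -70 + 36 = -34)
(-31 - 1*19)*u + h = (-31 - 1*19)*(-121/2) - 34 = (-31 - 19)*(-121/2) - 34 = -50*(-121/2) - 34 = 3025 - 34 = 2991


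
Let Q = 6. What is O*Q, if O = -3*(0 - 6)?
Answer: 108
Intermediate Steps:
O = 18 (O = -3*(-6) = 18)
O*Q = 18*6 = 108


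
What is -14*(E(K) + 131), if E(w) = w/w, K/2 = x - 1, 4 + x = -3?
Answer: -1848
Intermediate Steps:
x = -7 (x = -4 - 3 = -7)
K = -16 (K = 2*(-7 - 1) = 2*(-8) = -16)
E(w) = 1
-14*(E(K) + 131) = -14*(1 + 131) = -14*132 = -1848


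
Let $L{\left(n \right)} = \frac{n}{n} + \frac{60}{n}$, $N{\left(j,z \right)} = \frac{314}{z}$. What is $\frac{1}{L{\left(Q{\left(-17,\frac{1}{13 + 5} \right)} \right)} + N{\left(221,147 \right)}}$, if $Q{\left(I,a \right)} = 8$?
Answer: $\frac{294}{3127} \approx 0.09402$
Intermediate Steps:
$L{\left(n \right)} = 1 + \frac{60}{n}$
$\frac{1}{L{\left(Q{\left(-17,\frac{1}{13 + 5} \right)} \right)} + N{\left(221,147 \right)}} = \frac{1}{\frac{60 + 8}{8} + \frac{314}{147}} = \frac{1}{\frac{1}{8} \cdot 68 + 314 \cdot \frac{1}{147}} = \frac{1}{\frac{17}{2} + \frac{314}{147}} = \frac{1}{\frac{3127}{294}} = \frac{294}{3127}$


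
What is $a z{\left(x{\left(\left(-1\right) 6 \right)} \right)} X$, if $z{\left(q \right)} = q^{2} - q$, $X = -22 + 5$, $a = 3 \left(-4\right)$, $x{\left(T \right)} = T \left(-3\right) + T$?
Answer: $26928$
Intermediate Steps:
$x{\left(T \right)} = - 2 T$ ($x{\left(T \right)} = - 3 T + T = - 2 T$)
$a = -12$
$X = -17$
$a z{\left(x{\left(\left(-1\right) 6 \right)} \right)} X = - 12 - 2 \left(\left(-1\right) 6\right) \left(-1 - 2 \left(\left(-1\right) 6\right)\right) \left(-17\right) = - 12 \left(-2\right) \left(-6\right) \left(-1 - -12\right) \left(-17\right) = - 12 \cdot 12 \left(-1 + 12\right) \left(-17\right) = - 12 \cdot 12 \cdot 11 \left(-17\right) = \left(-12\right) 132 \left(-17\right) = \left(-1584\right) \left(-17\right) = 26928$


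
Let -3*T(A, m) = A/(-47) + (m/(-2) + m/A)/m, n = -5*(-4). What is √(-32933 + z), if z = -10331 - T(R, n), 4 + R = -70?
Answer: I*√130834501459/1739 ≈ 208.0*I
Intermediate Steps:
R = -74 (R = -4 - 70 = -74)
n = 20
T(A, m) = A/141 - (-m/2 + m/A)/(3*m) (T(A, m) = -(A/(-47) + (m/(-2) + m/A)/m)/3 = -(A*(-1/47) + (m*(-½) + m/A)/m)/3 = -(-A/47 + (-m/2 + m/A)/m)/3 = A/141 - (-m/2 + m/A)/(3*m))
z = -17964994/1739 (z = -10331 - (-94 - 74*(47 + 2*(-74)))/(282*(-74)) = -10331 - (-1)*(-94 - 74*(47 - 148))/(282*74) = -10331 - (-1)*(-94 - 74*(-101))/(282*74) = -10331 - (-1)*(-94 + 7474)/(282*74) = -10331 - (-1)*7380/(282*74) = -10331 - 1*(-615/1739) = -10331 + 615/1739 = -17964994/1739 ≈ -10331.)
√(-32933 + z) = √(-32933 - 17964994/1739) = √(-75235481/1739) = I*√130834501459/1739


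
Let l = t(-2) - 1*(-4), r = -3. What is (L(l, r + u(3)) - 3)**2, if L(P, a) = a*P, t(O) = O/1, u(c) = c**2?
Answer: 81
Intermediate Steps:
t(O) = O (t(O) = O*1 = O)
l = 2 (l = -2 - 1*(-4) = -2 + 4 = 2)
L(P, a) = P*a
(L(l, r + u(3)) - 3)**2 = (2*(-3 + 3**2) - 3)**2 = (2*(-3 + 9) - 3)**2 = (2*6 - 3)**2 = (12 - 3)**2 = 9**2 = 81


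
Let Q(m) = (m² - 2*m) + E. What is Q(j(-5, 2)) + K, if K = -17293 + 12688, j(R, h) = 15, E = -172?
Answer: -4582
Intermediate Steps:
Q(m) = -172 + m² - 2*m (Q(m) = (m² - 2*m) - 172 = -172 + m² - 2*m)
K = -4605
Q(j(-5, 2)) + K = (-172 + 15² - 2*15) - 4605 = (-172 + 225 - 30) - 4605 = 23 - 4605 = -4582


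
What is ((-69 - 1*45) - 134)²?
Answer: 61504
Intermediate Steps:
((-69 - 1*45) - 134)² = ((-69 - 45) - 134)² = (-114 - 134)² = (-248)² = 61504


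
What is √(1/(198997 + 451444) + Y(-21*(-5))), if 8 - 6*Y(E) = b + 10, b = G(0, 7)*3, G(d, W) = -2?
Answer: √2538446820855/1951323 ≈ 0.81650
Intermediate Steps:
b = -6 (b = -2*3 = -6)
Y(E) = ⅔ (Y(E) = 4/3 - (-6 + 10)/6 = 4/3 - ⅙*4 = 4/3 - ⅔ = ⅔)
√(1/(198997 + 451444) + Y(-21*(-5))) = √(1/(198997 + 451444) + ⅔) = √(1/650441 + ⅔) = √(1300885/1951323) = √2538446820855/1951323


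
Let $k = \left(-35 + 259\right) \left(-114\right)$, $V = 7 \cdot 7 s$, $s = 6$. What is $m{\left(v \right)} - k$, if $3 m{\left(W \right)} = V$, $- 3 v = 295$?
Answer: $25634$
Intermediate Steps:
$v = - \frac{295}{3}$ ($v = \left(- \frac{1}{3}\right) 295 = - \frac{295}{3} \approx -98.333$)
$V = 294$ ($V = 7 \cdot 7 \cdot 6 = 49 \cdot 6 = 294$)
$m{\left(W \right)} = 98$ ($m{\left(W \right)} = \frac{1}{3} \cdot 294 = 98$)
$k = -25536$ ($k = 224 \left(-114\right) = -25536$)
$m{\left(v \right)} - k = 98 - -25536 = 98 + 25536 = 25634$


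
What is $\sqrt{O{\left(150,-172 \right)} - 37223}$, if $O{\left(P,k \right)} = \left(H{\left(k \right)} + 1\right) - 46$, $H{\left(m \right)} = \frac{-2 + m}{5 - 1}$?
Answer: $\frac{i \sqrt{149246}}{2} \approx 193.16 i$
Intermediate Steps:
$H{\left(m \right)} = - \frac{1}{2} + \frac{m}{4}$ ($H{\left(m \right)} = \frac{-2 + m}{4} = \left(-2 + m\right) \frac{1}{4} = - \frac{1}{2} + \frac{m}{4}$)
$O{\left(P,k \right)} = - \frac{91}{2} + \frac{k}{4}$ ($O{\left(P,k \right)} = \left(\left(- \frac{1}{2} + \frac{k}{4}\right) + 1\right) - 46 = \left(\frac{1}{2} + \frac{k}{4}\right) - 46 = - \frac{91}{2} + \frac{k}{4}$)
$\sqrt{O{\left(150,-172 \right)} - 37223} = \sqrt{\left(- \frac{91}{2} + \frac{1}{4} \left(-172\right)\right) - 37223} = \sqrt{\left(- \frac{91}{2} - 43\right) - 37223} = \sqrt{- \frac{177}{2} - 37223} = \sqrt{- \frac{74623}{2}} = \frac{i \sqrt{149246}}{2}$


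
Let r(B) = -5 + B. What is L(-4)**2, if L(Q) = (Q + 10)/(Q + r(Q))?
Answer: 36/169 ≈ 0.21302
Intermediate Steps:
L(Q) = (10 + Q)/(-5 + 2*Q) (L(Q) = (Q + 10)/(Q + (-5 + Q)) = (10 + Q)/(-5 + 2*Q))
L(-4)**2 = ((10 - 4)/(-5 + 2*(-4)))**2 = (6/(-5 - 8))**2 = (6/(-13))**2 = (-1/13*6)**2 = (-6/13)**2 = 36/169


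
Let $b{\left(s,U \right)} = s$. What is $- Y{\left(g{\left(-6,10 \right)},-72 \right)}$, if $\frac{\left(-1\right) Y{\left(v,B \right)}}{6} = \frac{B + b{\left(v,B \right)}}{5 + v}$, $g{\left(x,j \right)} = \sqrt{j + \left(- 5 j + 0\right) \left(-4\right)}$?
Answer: $\frac{684}{37} - \frac{462 \sqrt{210}}{185} \approx -17.703$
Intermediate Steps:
$g{\left(x,j \right)} = \sqrt{21} \sqrt{j}$ ($g{\left(x,j \right)} = \sqrt{j + - 5 j \left(-4\right)} = \sqrt{j + 20 j} = \sqrt{21 j} = \sqrt{21} \sqrt{j}$)
$Y{\left(v,B \right)} = - \frac{6 \left(B + v\right)}{5 + v}$ ($Y{\left(v,B \right)} = - 6 \frac{B + v}{5 + v} = - \frac{6 \left(B + v\right)}{5 + v}$)
$- Y{\left(g{\left(-6,10 \right)},-72 \right)} = - \frac{6 \left(\left(-1\right) \left(-72\right) - \sqrt{21} \sqrt{10}\right)}{5 + \sqrt{21} \sqrt{10}} = - \frac{6 \left(72 - \sqrt{210}\right)}{5 + \sqrt{210}}$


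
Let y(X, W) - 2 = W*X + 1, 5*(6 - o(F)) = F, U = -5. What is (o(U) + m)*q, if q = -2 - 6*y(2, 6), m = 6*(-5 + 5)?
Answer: -644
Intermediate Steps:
o(F) = 6 - F/5
y(X, W) = 3 + W*X (y(X, W) = 2 + (W*X + 1) = 2 + (1 + W*X) = 3 + W*X)
m = 0 (m = 6*0 = 0)
q = -92 (q = -2 - 6*(3 + 6*2) = -2 - 6*(3 + 12) = -2 - 6*15 = -2 - 90 = -92)
(o(U) + m)*q = ((6 - ⅕*(-5)) + 0)*(-92) = ((6 + 1) + 0)*(-92) = (7 + 0)*(-92) = 7*(-92) = -644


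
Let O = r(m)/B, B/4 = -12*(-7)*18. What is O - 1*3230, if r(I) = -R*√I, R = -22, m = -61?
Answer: -3230 + 11*I*√61/3024 ≈ -3230.0 + 0.02841*I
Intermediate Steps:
B = 6048 (B = 4*(-12*(-7)*18) = 4*(84*18) = 4*1512 = 6048)
r(I) = 22*√I (r(I) = -(-22)*√I = 22*√I)
O = 11*I*√61/3024 (O = (22*√(-61))/6048 = (22*(I*√61))*(1/6048) = (22*I*√61)*(1/6048) = 11*I*√61/3024 ≈ 0.02841*I)
O - 1*3230 = 11*I*√61/3024 - 1*3230 = 11*I*√61/3024 - 3230 = -3230 + 11*I*√61/3024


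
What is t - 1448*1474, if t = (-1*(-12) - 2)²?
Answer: -2134252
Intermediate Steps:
t = 100 (t = (12 - 2)² = 10² = 100)
t - 1448*1474 = 100 - 1448*1474 = 100 - 2134352 = -2134252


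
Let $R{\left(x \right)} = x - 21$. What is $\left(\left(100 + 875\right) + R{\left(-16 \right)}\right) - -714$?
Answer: $1652$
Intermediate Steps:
$R{\left(x \right)} = -21 + x$ ($R{\left(x \right)} = x - 21 = -21 + x$)
$\left(\left(100 + 875\right) + R{\left(-16 \right)}\right) - -714 = \left(\left(100 + 875\right) - 37\right) - -714 = \left(975 - 37\right) + 714 = 938 + 714 = 1652$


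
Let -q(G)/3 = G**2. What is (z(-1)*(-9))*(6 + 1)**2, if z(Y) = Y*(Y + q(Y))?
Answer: -1764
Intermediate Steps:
q(G) = -3*G**2
z(Y) = Y*(Y - 3*Y**2)
(z(-1)*(-9))*(6 + 1)**2 = (((-1)**2*(1 - 3*(-1)))*(-9))*(6 + 1)**2 = ((1*(1 + 3))*(-9))*7**2 = ((1*4)*(-9))*49 = (4*(-9))*49 = -36*49 = -1764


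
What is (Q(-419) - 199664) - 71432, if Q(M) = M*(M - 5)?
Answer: -93440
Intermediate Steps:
Q(M) = M*(-5 + M)
(Q(-419) - 199664) - 71432 = (-419*(-5 - 419) - 199664) - 71432 = (-419*(-424) - 199664) - 71432 = (177656 - 199664) - 71432 = -22008 - 71432 = -93440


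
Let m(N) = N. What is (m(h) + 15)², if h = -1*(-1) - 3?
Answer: 169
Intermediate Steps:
h = -2 (h = 1 - 3 = -2)
(m(h) + 15)² = (-2 + 15)² = 13² = 169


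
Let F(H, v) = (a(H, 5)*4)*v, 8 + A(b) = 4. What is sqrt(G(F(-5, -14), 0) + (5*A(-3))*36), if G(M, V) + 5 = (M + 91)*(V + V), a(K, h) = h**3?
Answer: 5*I*sqrt(29) ≈ 26.926*I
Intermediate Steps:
A(b) = -4 (A(b) = -8 + 4 = -4)
F(H, v) = 500*v (F(H, v) = (5**3*4)*v = (125*4)*v = 500*v)
G(M, V) = -5 + 2*V*(91 + M) (G(M, V) = -5 + (M + 91)*(V + V) = -5 + (91 + M)*(2*V) = -5 + 2*V*(91 + M))
sqrt(G(F(-5, -14), 0) + (5*A(-3))*36) = sqrt((-5 + 182*0 + 2*(500*(-14))*0) + (5*(-4))*36) = sqrt((-5 + 0 + 2*(-7000)*0) - 20*36) = sqrt((-5 + 0 + 0) - 720) = sqrt(-5 - 720) = sqrt(-725) = 5*I*sqrt(29)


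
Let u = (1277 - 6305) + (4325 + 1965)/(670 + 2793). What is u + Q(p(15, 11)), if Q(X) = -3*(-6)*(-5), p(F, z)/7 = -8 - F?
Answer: -17717344/3463 ≈ -5116.2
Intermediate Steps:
p(F, z) = -56 - 7*F (p(F, z) = 7*(-8 - F) = -56 - 7*F)
Q(X) = -90 (Q(X) = 18*(-5) = -90)
u = -17405674/3463 (u = -5028 + 6290/3463 = -17405674/3463 ≈ -5026.2)
u + Q(p(15, 11)) = -17405674/3463 - 90 = -17717344/3463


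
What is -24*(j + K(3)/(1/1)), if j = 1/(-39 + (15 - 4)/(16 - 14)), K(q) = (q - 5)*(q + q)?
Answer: 19344/67 ≈ 288.72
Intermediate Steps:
K(q) = 2*q*(-5 + q) (K(q) = (-5 + q)*(2*q) = 2*q*(-5 + q))
j = -2/67 (j = 1/(-39 + 11/2) = 1/(-67/2) = -2/67 ≈ -0.029851)
-24*(j + K(3)/(1/1)) = -24*(-2/67 + (2*3*(-5 + 3))/(1/1)) = -24*(-2/67 + (2*3*(-2))/1) = -24*(-2/67 - 12*1) = -24*(-2/67 - 12) = -24*(-806/67) = 19344/67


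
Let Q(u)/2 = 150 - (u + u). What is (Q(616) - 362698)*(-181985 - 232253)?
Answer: 151139705156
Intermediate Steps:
Q(u) = 300 - 4*u (Q(u) = 2*(150 - (u + u)) = 2*(150 - 2*u) = 300 - 4*u)
(Q(616) - 362698)*(-181985 - 232253) = ((300 - 4*616) - 362698)*(-181985 - 232253) = ((300 - 2464) - 362698)*(-414238) = (-2164 - 362698)*(-414238) = -364862*(-414238) = 151139705156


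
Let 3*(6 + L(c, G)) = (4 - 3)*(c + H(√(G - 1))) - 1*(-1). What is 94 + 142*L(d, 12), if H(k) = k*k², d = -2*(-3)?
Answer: -1280/3 + 1562*√11/3 ≈ 1300.2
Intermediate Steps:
d = 6
H(k) = k³
L(c, G) = -17/3 + c/3 + (-1 + G)^(3/2)/3 (L(c, G) = -6 + ((4 - 3)*(c + (√(G - 1))³) - 1*(-1))/3 = -6 + (1*(c + (√(-1 + G))³) + 1)/3 = -6 + (1*(c + (-1 + G)^(3/2)) + 1)/3 = -6 + ((c + (-1 + G)^(3/2)) + 1)/3 = -6 + (1 + c + (-1 + G)^(3/2))/3 = -6 + (⅓ + c/3 + (-1 + G)^(3/2)/3) = -17/3 + c/3 + (-1 + G)^(3/2)/3)
94 + 142*L(d, 12) = 94 + 142*(-17/3 + (⅓)*6 + (-1 + 12)^(3/2)/3) = 94 + 142*(-17/3 + 2 + 11^(3/2)/3) = 94 + 142*(-17/3 + 2 + (11*√11)/3) = 94 + 142*(-17/3 + 2 + 11*√11/3) = 94 + 142*(-11/3 + 11*√11/3) = 94 + (-1562/3 + 1562*√11/3) = -1280/3 + 1562*√11/3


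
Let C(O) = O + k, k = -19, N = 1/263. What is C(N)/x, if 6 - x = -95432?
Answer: -2498/12550097 ≈ -0.00019904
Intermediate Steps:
x = 95438 (x = 6 - 1*(-95432) = 6 + 95432 = 95438)
N = 1/263 ≈ 0.0038023
C(O) = -19 + O (C(O) = O - 19 = -19 + O)
C(N)/x = (-19 + 1/263)/95438 = -4996/263*1/95438 = -2498/12550097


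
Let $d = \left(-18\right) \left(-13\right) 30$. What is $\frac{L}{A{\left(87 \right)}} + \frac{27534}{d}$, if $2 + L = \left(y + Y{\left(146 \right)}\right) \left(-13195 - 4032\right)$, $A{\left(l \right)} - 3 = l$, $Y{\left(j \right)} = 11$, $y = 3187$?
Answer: $- \frac{3672773}{6} \approx -6.1213 \cdot 10^{5}$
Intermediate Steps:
$A{\left(l \right)} = 3 + l$
$d = 7020$ ($d = 234 \cdot 30 = 7020$)
$L = -55091948$ ($L = -2 + \left(3187 + 11\right) \left(-13195 - 4032\right) = -2 + 3198 \left(-17227\right) = -2 - 55091946 = -55091948$)
$\frac{L}{A{\left(87 \right)}} + \frac{27534}{d} = - \frac{55091948}{3 + 87} + \frac{27534}{7020} = - \frac{55091948}{90} + 27534 \cdot \frac{1}{7020} = \left(-55091948\right) \frac{1}{90} + \frac{353}{90} = - \frac{27545974}{45} + \frac{353}{90} = - \frac{3672773}{6}$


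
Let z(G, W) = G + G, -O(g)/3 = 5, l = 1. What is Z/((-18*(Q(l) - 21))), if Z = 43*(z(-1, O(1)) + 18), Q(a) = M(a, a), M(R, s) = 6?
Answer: 344/135 ≈ 2.5481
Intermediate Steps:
O(g) = -15 (O(g) = -3*5 = -15)
Q(a) = 6
z(G, W) = 2*G
Z = 688 (Z = 43*(2*(-1) + 18) = 43*(-2 + 18) = 43*16 = 688)
Z/((-18*(Q(l) - 21))) = 688/((-18*(6 - 21))) = 688/((-18*(-15))) = 688/270 = 688*(1/270) = 344/135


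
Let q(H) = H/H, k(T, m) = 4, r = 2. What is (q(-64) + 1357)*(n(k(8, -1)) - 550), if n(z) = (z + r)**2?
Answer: -698012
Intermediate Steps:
q(H) = 1
n(z) = (2 + z)**2 (n(z) = (z + 2)**2 = (2 + z)**2)
(q(-64) + 1357)*(n(k(8, -1)) - 550) = (1 + 1357)*((2 + 4)**2 - 550) = 1358*(6**2 - 550) = 1358*(36 - 550) = 1358*(-514) = -698012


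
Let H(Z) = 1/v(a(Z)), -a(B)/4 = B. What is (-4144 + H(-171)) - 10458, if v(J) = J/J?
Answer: -14601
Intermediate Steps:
a(B) = -4*B
v(J) = 1
H(Z) = 1 (H(Z) = 1/1 = 1)
(-4144 + H(-171)) - 10458 = (-4144 + 1) - 10458 = -4143 - 10458 = -14601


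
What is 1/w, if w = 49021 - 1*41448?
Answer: 1/7573 ≈ 0.00013205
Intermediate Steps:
w = 7573 (w = 49021 - 41448 = 7573)
1/w = 1/7573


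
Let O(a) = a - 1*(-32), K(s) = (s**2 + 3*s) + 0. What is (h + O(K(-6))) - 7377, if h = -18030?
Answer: -25357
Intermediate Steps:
K(s) = s**2 + 3*s
O(a) = 32 + a (O(a) = a + 32 = 32 + a)
(h + O(K(-6))) - 7377 = (-18030 + (32 - 6*(3 - 6))) - 7377 = (-18030 + (32 - 6*(-3))) - 7377 = (-18030 + (32 + 18)) - 7377 = (-18030 + 50) - 7377 = -17980 - 7377 = -25357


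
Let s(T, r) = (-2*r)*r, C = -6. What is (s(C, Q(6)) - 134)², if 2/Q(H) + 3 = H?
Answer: 1473796/81 ≈ 18195.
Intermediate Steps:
Q(H) = 2/(-3 + H)
s(T, r) = -2*r²
(s(C, Q(6)) - 134)² = (-2*4/(-3 + 6)² - 134)² = (-2*(2/3)² - 134)² = (-2*(2*(⅓))² - 134)² = (-2*(⅔)² - 134)² = (-2*4/9 - 134)² = (-8/9 - 134)² = (-1214/9)² = 1473796/81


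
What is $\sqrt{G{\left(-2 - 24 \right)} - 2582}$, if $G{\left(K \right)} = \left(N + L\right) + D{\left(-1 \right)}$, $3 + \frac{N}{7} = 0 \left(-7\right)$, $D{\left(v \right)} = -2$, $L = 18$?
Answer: $i \sqrt{2587} \approx 50.863 i$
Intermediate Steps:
$N = -21$ ($N = -21 + 7 \cdot 0 \left(-7\right) = -21 + 7 \cdot 0 = -21 + 0 = -21$)
$G{\left(K \right)} = -5$ ($G{\left(K \right)} = \left(-21 + 18\right) - 2 = -3 - 2 = -5$)
$\sqrt{G{\left(-2 - 24 \right)} - 2582} = \sqrt{-5 - 2582} = \sqrt{-2587} = i \sqrt{2587}$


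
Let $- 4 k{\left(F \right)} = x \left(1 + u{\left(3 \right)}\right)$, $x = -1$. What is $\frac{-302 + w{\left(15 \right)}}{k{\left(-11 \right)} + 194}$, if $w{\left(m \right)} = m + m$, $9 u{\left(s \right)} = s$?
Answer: $- \frac{816}{583} \approx -1.3997$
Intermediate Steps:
$u{\left(s \right)} = \frac{s}{9}$
$k{\left(F \right)} = \frac{1}{3}$ ($k{\left(F \right)} = - \frac{\left(-1\right) \left(1 + \frac{1}{9} \cdot 3\right)}{4} = - \frac{\left(-1\right) \left(1 + \frac{1}{3}\right)}{4} = - \frac{\left(-1\right) \frac{4}{3}}{4} = \left(- \frac{1}{4}\right) \left(- \frac{4}{3}\right) = \frac{1}{3}$)
$w{\left(m \right)} = 2 m$
$\frac{-302 + w{\left(15 \right)}}{k{\left(-11 \right)} + 194} = \frac{-302 + 2 \cdot 15}{\frac{1}{3} + 194} = \frac{-302 + 30}{\frac{583}{3}} = \left(-272\right) \frac{3}{583} = - \frac{816}{583}$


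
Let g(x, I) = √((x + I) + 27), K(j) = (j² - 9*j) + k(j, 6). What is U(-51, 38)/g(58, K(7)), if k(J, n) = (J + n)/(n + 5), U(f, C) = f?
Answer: -51*√8734/794 ≈ -6.0028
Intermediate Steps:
k(J, n) = (J + n)/(5 + n)
K(j) = 6/11 + j² - 98*j/11 (K(j) = (j² - 9*j) + (j + 6)/(5 + 6) = (j² - 9*j) + (6 + j)/11 = (j² - 9*j) + (6/11 + j/11) = 6/11 + j² - 98*j/11)
g(x, I) = √(27 + I + x) (g(x, I) = √((I + x) + 27) = √(27 + I + x))
U(-51, 38)/g(58, K(7)) = -51/√(27 + (6/11 + 7² - 98/11*7) + 58) = -51/√(27 + (6/11 + 49 - 686/11) + 58) = -51/√(27 - 141/11 + 58) = -51*√8734/794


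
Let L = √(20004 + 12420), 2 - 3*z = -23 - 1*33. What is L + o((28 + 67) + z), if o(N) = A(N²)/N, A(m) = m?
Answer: 343/3 + 2*√8106 ≈ 294.40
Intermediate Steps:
z = 58/3 (z = ⅔ - (-23 - 1*33)/3 = ⅔ - (-23 - 33)/3 = ⅔ - ⅓*(-56) = ⅔ + 56/3 = 58/3 ≈ 19.333)
o(N) = N (o(N) = N²/N = N)
L = 2*√8106 (L = √32424 = 2*√8106 ≈ 180.07)
L + o((28 + 67) + z) = 2*√8106 + ((28 + 67) + 58/3) = 2*√8106 + (95 + 58/3) = 2*√8106 + 343/3 = 343/3 + 2*√8106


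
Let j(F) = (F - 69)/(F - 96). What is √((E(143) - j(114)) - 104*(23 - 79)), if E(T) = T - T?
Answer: √23286/2 ≈ 76.299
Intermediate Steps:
E(T) = 0
j(F) = (-69 + F)/(-96 + F)
√((E(143) - j(114)) - 104*(23 - 79)) = √((0 - (-69 + 114)/(-96 + 114)) - 104*(23 - 79)) = √((0 - 45/18) - 104*(-56)) = √((0 - 45/18) + 5824) = √((0 - 1*5/2) + 5824) = √((0 - 5/2) + 5824) = √(-5/2 + 5824) = √(11643/2) = √23286/2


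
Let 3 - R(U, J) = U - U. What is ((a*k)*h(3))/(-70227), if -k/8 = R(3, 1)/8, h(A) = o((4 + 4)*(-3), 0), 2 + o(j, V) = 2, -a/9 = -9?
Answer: 0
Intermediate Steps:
a = 81 (a = -9*(-9) = 81)
R(U, J) = 3 (R(U, J) = 3 - (U - U) = 3 - 1*0 = 3 + 0 = 3)
o(j, V) = 0 (o(j, V) = -2 + 2 = 0)
h(A) = 0
k = -3 (k = -24/8 = -8*3/8 = -3)
((a*k)*h(3))/(-70227) = ((81*(-3))*0)/(-70227) = -243*0*(-1/70227) = 0*(-1/70227) = 0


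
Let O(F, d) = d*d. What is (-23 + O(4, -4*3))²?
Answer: 14641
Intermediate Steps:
O(F, d) = d²
(-23 + O(4, -4*3))² = (-23 + (-4*3)²)² = (-23 + (-12)²)² = (-23 + 144)² = 121² = 14641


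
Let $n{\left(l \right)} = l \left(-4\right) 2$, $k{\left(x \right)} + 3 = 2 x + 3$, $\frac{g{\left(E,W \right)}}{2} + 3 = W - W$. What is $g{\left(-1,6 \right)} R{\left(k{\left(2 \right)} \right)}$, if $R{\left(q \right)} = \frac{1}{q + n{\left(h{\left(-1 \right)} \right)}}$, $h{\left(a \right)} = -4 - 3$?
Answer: $- \frac{1}{10} \approx -0.1$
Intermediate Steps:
$g{\left(E,W \right)} = -6$ ($g{\left(E,W \right)} = -6 + 2 \left(W - W\right) = -6 + 2 \cdot 0 = -6 + 0 = -6$)
$k{\left(x \right)} = 2 x$ ($k{\left(x \right)} = -3 + \left(2 x + 3\right) = -3 + \left(3 + 2 x\right) = 2 x$)
$h{\left(a \right)} = -7$ ($h{\left(a \right)} = -4 - 3 = -7$)
$n{\left(l \right)} = - 8 l$ ($n{\left(l \right)} = - 4 l 2 = - 8 l$)
$R{\left(q \right)} = \frac{1}{56 + q}$ ($R{\left(q \right)} = \frac{1}{q - -56} = \frac{1}{q + 56} = \frac{1}{56 + q}$)
$g{\left(-1,6 \right)} R{\left(k{\left(2 \right)} \right)} = - \frac{6}{56 + 2 \cdot 2} = - \frac{6}{56 + 4} = - \frac{6}{60} = \left(-6\right) \frac{1}{60} = - \frac{1}{10}$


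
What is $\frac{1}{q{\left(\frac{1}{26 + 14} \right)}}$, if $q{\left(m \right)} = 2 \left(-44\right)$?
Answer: $- \frac{1}{88} \approx -0.011364$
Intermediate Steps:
$q{\left(m \right)} = -88$
$\frac{1}{q{\left(\frac{1}{26 + 14} \right)}} = \frac{1}{-88} = - \frac{1}{88}$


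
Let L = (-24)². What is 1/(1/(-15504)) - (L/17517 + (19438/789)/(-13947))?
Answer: -996187093326302/64253424537 ≈ -15504.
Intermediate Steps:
L = 576
1/(1/(-15504)) - (L/17517 + (19438/789)/(-13947)) = 1/(1/(-15504)) - (576/17517 + (19438/789)/(-13947)) = 1/(-1/15504) - (576*(1/17517) + (19438*(1/789))*(-1/13947)) = -15504 - (192/5839 + (19438/789)*(-1/13947)) = -15504 - (192/5839 - 19438/11004183) = -15504 - 1*1999304654/64253424537 = -15504 - 1999304654/64253424537 = -996187093326302/64253424537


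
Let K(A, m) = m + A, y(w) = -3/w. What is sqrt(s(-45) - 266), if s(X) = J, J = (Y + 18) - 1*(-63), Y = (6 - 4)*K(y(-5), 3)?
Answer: I*sqrt(4445)/5 ≈ 13.334*I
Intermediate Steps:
K(A, m) = A + m
Y = 36/5 (Y = (6 - 4)*(-3/(-5) + 3) = 2*(-3*(-1/5) + 3) = 2*(3/5 + 3) = 2*(18/5) = 36/5 ≈ 7.2000)
J = 441/5 (J = (36/5 + 18) - 1*(-63) = 126/5 + 63 = 441/5 ≈ 88.200)
s(X) = 441/5
sqrt(s(-45) - 266) = sqrt(441/5 - 266) = sqrt(-889/5) = I*sqrt(4445)/5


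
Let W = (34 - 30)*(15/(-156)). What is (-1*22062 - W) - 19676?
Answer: -542589/13 ≈ -41738.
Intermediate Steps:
W = -5/13 (W = 4*(15*(-1/156)) = 4*(-5/52) = -5/13 ≈ -0.38462)
(-1*22062 - W) - 19676 = (-1*22062 - 1*(-5/13)) - 19676 = (-22062 + 5/13) - 19676 = -286801/13 - 19676 = -542589/13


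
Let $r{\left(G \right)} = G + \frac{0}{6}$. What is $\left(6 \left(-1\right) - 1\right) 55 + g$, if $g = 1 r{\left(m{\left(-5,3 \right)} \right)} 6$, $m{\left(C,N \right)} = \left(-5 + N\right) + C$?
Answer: $-427$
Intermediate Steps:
$m{\left(C,N \right)} = -5 + C + N$
$r{\left(G \right)} = G$ ($r{\left(G \right)} = G + 0 \cdot \frac{1}{6} = G + 0 = G$)
$g = -42$ ($g = 1 \left(-5 - 5 + 3\right) 6 = 1 \left(-7\right) 6 = \left(-7\right) 6 = -42$)
$\left(6 \left(-1\right) - 1\right) 55 + g = \left(6 \left(-1\right) - 1\right) 55 - 42 = \left(-6 - 1\right) 55 - 42 = \left(-7\right) 55 - 42 = -385 - 42 = -427$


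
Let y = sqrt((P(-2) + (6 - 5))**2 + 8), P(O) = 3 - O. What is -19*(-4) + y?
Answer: 76 + 2*sqrt(11) ≈ 82.633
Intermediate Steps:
y = 2*sqrt(11) (y = sqrt(((3 - 1*(-2)) + (6 - 5))**2 + 8) = sqrt(((3 + 2) + 1)**2 + 8) = sqrt((5 + 1)**2 + 8) = sqrt(6**2 + 8) = sqrt(36 + 8) = sqrt(44) = 2*sqrt(11) ≈ 6.6332)
-19*(-4) + y = -19*(-4) + 2*sqrt(11) = 76 + 2*sqrt(11)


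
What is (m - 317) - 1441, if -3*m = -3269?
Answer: -2005/3 ≈ -668.33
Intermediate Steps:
m = 3269/3 (m = -1/3*(-3269) = 3269/3 ≈ 1089.7)
(m - 317) - 1441 = (3269/3 - 317) - 1441 = 2318/3 - 1441 = -2005/3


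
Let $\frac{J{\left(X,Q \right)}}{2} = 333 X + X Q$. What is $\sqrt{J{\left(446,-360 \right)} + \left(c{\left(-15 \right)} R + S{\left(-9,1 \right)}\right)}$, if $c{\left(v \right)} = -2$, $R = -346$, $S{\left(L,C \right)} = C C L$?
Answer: $i \sqrt{23401} \approx 152.97 i$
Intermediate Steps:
$J{\left(X,Q \right)} = 666 X + 2 Q X$ ($J{\left(X,Q \right)} = 2 \left(333 X + X Q\right) = 2 \left(333 X + Q X\right) = 666 X + 2 Q X$)
$S{\left(L,C \right)} = L C^{2}$ ($S{\left(L,C \right)} = C^{2} L = L C^{2}$)
$\sqrt{J{\left(446,-360 \right)} + \left(c{\left(-15 \right)} R + S{\left(-9,1 \right)}\right)} = \sqrt{2 \cdot 446 \left(333 - 360\right) - \left(-692 + 9 \cdot 1^{2}\right)} = \sqrt{2 \cdot 446 \left(-27\right) + \left(692 - 9\right)} = \sqrt{-24084 + \left(692 - 9\right)} = \sqrt{-24084 + 683} = \sqrt{-23401} = i \sqrt{23401}$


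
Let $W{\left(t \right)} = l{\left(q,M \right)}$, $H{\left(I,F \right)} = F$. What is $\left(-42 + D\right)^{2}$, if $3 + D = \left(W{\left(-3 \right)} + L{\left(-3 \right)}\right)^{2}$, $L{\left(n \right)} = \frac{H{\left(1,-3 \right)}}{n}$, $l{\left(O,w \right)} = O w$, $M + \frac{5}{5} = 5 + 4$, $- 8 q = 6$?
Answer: $400$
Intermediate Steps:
$q = - \frac{3}{4}$ ($q = \left(- \frac{1}{8}\right) 6 = - \frac{3}{4} \approx -0.75$)
$M = 8$ ($M = -1 + \left(5 + 4\right) = -1 + 9 = 8$)
$W{\left(t \right)} = -6$ ($W{\left(t \right)} = \left(- \frac{3}{4}\right) 8 = -6$)
$L{\left(n \right)} = - \frac{3}{n}$
$D = 22$ ($D = -3 + \left(-6 - \frac{3}{-3}\right)^{2} = -3 + \left(-6 - -1\right)^{2} = -3 + \left(-6 + 1\right)^{2} = -3 + \left(-5\right)^{2} = -3 + 25 = 22$)
$\left(-42 + D\right)^{2} = \left(-42 + 22\right)^{2} = \left(-20\right)^{2} = 400$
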